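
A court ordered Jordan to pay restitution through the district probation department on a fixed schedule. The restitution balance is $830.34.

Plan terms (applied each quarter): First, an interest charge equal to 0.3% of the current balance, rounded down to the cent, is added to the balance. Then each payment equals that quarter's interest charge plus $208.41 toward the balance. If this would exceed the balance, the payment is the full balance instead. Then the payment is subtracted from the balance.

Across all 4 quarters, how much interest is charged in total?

Quarter 1: opening $830.34; interest $2.49 → $832.83; payment $210.90; balance $621.93
Quarter 2: opening $621.93; interest $1.86 → $623.79; payment $210.27; balance $413.52
Quarter 3: opening $413.52; interest $1.24 → $414.76; payment $209.65; balance $205.11
Quarter 4: opening $205.11; interest $0.61 → $205.72; payment $205.72; balance $0.00
Total interest: $2.49 + $1.86 + $1.24 + $0.61 = $6.20

$6.20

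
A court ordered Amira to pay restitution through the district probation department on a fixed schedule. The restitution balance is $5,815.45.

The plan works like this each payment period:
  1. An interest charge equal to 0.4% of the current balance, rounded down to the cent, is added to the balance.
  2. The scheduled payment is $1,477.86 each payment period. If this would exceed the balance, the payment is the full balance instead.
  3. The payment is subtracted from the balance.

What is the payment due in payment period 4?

$1,439.90

# | Opening | Interest | Payment | End bal
1 | $5,815.45 | $23.26 | $1,477.86 | $4,360.85
2 | $4,360.85 | $17.44 | $1,477.86 | $2,900.43
3 | $2,900.43 | $11.60 | $1,477.86 | $1,434.17
4 | $1,434.17 | $5.73 | $1,439.90 | $0.00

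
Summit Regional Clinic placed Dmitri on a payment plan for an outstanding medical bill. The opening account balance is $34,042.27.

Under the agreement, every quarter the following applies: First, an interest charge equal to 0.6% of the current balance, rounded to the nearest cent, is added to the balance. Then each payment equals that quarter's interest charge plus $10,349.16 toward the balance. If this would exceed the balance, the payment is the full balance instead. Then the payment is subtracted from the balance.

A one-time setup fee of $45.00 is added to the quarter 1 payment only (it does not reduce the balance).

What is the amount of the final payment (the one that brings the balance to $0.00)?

$3,012.76

Quarter 1: opening $34,042.27; interest $204.25 → $34,246.52; payment $10,553.41 (+ $45.00 fee); balance $23,693.11
Quarter 2: opening $23,693.11; interest $142.16 → $23,835.27; payment $10,491.32; balance $13,343.95
Quarter 3: opening $13,343.95; interest $80.06 → $13,424.01; payment $10,429.22; balance $2,994.79
Quarter 4: opening $2,994.79; interest $17.97 → $3,012.76; payment $3,012.76; balance $0.00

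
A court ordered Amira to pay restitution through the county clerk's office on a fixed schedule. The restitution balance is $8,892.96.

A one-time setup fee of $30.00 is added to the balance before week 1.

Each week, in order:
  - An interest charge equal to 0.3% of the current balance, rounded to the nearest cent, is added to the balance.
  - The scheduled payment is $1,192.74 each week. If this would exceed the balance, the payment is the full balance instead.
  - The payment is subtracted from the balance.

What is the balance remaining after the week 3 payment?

Week 1: $8,922.96 +$26.77 interest = $8,949.73; pay $1,192.74 → $7,756.99
Week 2: $7,756.99 +$23.27 interest = $7,780.26; pay $1,192.74 → $6,587.52
Week 3: $6,587.52 +$19.76 interest = $6,607.28; pay $1,192.74 → $5,414.54

$5,414.54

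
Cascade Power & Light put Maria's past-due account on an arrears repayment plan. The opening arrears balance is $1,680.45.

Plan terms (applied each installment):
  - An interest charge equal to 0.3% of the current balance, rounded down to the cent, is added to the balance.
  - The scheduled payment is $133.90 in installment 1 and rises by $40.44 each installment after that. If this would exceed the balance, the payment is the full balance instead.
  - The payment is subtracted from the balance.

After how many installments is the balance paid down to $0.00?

Installment 1: $1,680.45 +$5.04 interest = $1,685.49; pay $133.90 → $1,551.59
Installment 2: $1,551.59 +$4.65 interest = $1,556.24; pay $174.34 → $1,381.90
Installment 3: $1,381.90 +$4.14 interest = $1,386.04; pay $214.78 → $1,171.26
Installment 4: $1,171.26 +$3.51 interest = $1,174.77; pay $255.22 → $919.55
Installment 5: $919.55 +$2.75 interest = $922.30; pay $295.66 → $626.64
Installment 6: $626.64 +$1.87 interest = $628.51; pay $336.10 → $292.41
Installment 7: $292.41 +$0.87 interest = $293.28; pay $293.28 → $0.00
Balance reaches $0.00 in installment 7.

7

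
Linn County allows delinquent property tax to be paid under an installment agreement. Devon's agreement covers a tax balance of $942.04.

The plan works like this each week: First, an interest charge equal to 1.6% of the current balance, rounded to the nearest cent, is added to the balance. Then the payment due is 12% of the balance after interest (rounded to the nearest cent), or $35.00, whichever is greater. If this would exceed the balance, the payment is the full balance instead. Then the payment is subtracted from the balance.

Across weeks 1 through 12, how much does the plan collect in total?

Week 1: opening $942.04; interest $15.07 → $957.11; payment $114.85; balance $842.26
Week 2: opening $842.26; interest $13.48 → $855.74; payment $102.69; balance $753.05
Week 3: opening $753.05; interest $12.05 → $765.10; payment $91.81; balance $673.29
Week 4: opening $673.29; interest $10.77 → $684.06; payment $82.09; balance $601.97
Week 5: opening $601.97; interest $9.63 → $611.60; payment $73.39; balance $538.21
Week 6: opening $538.21; interest $8.61 → $546.82; payment $65.62; balance $481.20
Week 7: opening $481.20; interest $7.70 → $488.90; payment $58.67; balance $430.23
Week 8: opening $430.23; interest $6.88 → $437.11; payment $52.45; balance $384.66
Week 9: opening $384.66; interest $6.15 → $390.81; payment $46.90; balance $343.91
Week 10: opening $343.91; interest $5.50 → $349.41; payment $41.93; balance $307.48
Week 11: opening $307.48; interest $4.92 → $312.40; payment $37.49; balance $274.91
Week 12: opening $274.91; interest $4.40 → $279.31; payment $35.00; balance $244.31
Total paid: $802.89

$802.89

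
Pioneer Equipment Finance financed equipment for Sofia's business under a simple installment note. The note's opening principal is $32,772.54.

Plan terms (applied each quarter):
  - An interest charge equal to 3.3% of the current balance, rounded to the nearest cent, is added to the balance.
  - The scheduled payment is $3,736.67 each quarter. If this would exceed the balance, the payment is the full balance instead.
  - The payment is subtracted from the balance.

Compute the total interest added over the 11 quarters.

$6,567.19

Quarter 1: $32,772.54 +$1,081.49 interest = $33,854.03; pay $3,736.67 → $30,117.36
Quarter 2: $30,117.36 +$993.87 interest = $31,111.23; pay $3,736.67 → $27,374.56
Quarter 3: $27,374.56 +$903.36 interest = $28,277.92; pay $3,736.67 → $24,541.25
Quarter 4: $24,541.25 +$809.86 interest = $25,351.11; pay $3,736.67 → $21,614.44
Quarter 5: $21,614.44 +$713.28 interest = $22,327.72; pay $3,736.67 → $18,591.05
Quarter 6: $18,591.05 +$613.50 interest = $19,204.55; pay $3,736.67 → $15,467.88
Quarter 7: $15,467.88 +$510.44 interest = $15,978.32; pay $3,736.67 → $12,241.65
Quarter 8: $12,241.65 +$403.97 interest = $12,645.62; pay $3,736.67 → $8,908.95
Quarter 9: $8,908.95 +$294.00 interest = $9,202.95; pay $3,736.67 → $5,466.28
Quarter 10: $5,466.28 +$180.39 interest = $5,646.67; pay $3,736.67 → $1,910.00
Quarter 11: $1,910.00 +$63.03 interest = $1,973.03; pay $1,973.03 → $0.00
Total interest: $1,081.49 + $993.87 + $903.36 + $809.86 + $713.28 + $613.50 + $510.44 + $403.97 + $294.00 + $180.39 + $63.03 = $6,567.19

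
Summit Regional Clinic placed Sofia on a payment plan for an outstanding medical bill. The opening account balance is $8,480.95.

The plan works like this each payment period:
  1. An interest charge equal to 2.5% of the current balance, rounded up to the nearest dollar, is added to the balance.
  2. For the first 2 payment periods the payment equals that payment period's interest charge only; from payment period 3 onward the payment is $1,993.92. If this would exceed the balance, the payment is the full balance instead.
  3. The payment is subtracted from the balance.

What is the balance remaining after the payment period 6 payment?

$1,084.27

Payment period 1: $8,480.95 +$213.00 interest = $8,693.95; pay $213.00 → $8,480.95
Payment period 2: $8,480.95 +$213.00 interest = $8,693.95; pay $213.00 → $8,480.95
Payment period 3: $8,480.95 +$213.00 interest = $8,693.95; pay $1,993.92 → $6,700.03
Payment period 4: $6,700.03 +$168.00 interest = $6,868.03; pay $1,993.92 → $4,874.11
Payment period 5: $4,874.11 +$122.00 interest = $4,996.11; pay $1,993.92 → $3,002.19
Payment period 6: $3,002.19 +$76.00 interest = $3,078.19; pay $1,993.92 → $1,084.27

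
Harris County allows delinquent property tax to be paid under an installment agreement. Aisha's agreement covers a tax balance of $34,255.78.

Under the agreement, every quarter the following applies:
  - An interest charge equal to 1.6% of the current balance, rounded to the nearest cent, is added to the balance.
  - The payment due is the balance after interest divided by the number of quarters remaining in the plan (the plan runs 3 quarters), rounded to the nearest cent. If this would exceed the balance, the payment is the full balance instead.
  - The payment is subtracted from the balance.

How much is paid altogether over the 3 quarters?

Quarter 1: $34,255.78 +$548.09 interest = $34,803.87; pay $11,601.29 → $23,202.58
Quarter 2: $23,202.58 +$371.24 interest = $23,573.82; pay $11,786.91 → $11,786.91
Quarter 3: $11,786.91 +$188.59 interest = $11,975.50; pay $11,975.50 → $0.00
Total paid: $35,363.70

$35,363.70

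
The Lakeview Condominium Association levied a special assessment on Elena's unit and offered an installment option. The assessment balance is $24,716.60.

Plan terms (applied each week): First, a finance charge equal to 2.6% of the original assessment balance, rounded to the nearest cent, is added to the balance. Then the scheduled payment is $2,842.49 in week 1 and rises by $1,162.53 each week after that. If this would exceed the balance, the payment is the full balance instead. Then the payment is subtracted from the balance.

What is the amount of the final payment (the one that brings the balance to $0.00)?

# | Opening | Interest | Payment | End bal
1 | $24,716.60 | $642.63 | $2,842.49 | $22,516.74
2 | $22,516.74 | $642.63 | $4,005.02 | $19,154.35
3 | $19,154.35 | $642.63 | $5,167.55 | $14,629.43
4 | $14,629.43 | $642.63 | $6,330.08 | $8,941.98
5 | $8,941.98 | $642.63 | $7,492.61 | $2,092.00
6 | $2,092.00 | $642.63 | $2,734.63 | $0.00

$2,734.63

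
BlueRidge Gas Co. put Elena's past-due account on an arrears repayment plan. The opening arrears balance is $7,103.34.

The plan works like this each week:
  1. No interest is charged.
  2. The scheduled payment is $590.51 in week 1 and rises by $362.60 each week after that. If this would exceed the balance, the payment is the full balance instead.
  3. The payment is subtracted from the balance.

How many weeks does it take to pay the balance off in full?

6

# | Opening | Payment | End bal
1 | $7,103.34 | $590.51 | $6,512.83
2 | $6,512.83 | $953.11 | $5,559.72
3 | $5,559.72 | $1,315.71 | $4,244.01
4 | $4,244.01 | $1,678.31 | $2,565.70
5 | $2,565.70 | $2,040.91 | $524.79
6 | $524.79 | $524.79 | $0.00
Balance reaches $0.00 in week 6.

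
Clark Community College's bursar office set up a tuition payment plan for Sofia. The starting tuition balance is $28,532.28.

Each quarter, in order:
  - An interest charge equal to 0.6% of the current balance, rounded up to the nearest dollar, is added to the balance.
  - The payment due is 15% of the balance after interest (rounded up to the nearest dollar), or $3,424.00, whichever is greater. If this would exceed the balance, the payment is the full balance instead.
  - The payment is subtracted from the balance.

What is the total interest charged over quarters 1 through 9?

$780.00

Quarter 1: $28,532.28 +$172.00 interest = $28,704.28; pay $4,306.00 → $24,398.28
Quarter 2: $24,398.28 +$147.00 interest = $24,545.28; pay $3,682.00 → $20,863.28
Quarter 3: $20,863.28 +$126.00 interest = $20,989.28; pay $3,424.00 → $17,565.28
Quarter 4: $17,565.28 +$106.00 interest = $17,671.28; pay $3,424.00 → $14,247.28
Quarter 5: $14,247.28 +$86.00 interest = $14,333.28; pay $3,424.00 → $10,909.28
Quarter 6: $10,909.28 +$66.00 interest = $10,975.28; pay $3,424.00 → $7,551.28
Quarter 7: $7,551.28 +$46.00 interest = $7,597.28; pay $3,424.00 → $4,173.28
Quarter 8: $4,173.28 +$26.00 interest = $4,199.28; pay $3,424.00 → $775.28
Quarter 9: $775.28 +$5.00 interest = $780.28; pay $780.28 → $0.00
Total interest: $172.00 + $147.00 + $126.00 + $106.00 + $86.00 + $66.00 + $46.00 + $26.00 + $5.00 = $780.00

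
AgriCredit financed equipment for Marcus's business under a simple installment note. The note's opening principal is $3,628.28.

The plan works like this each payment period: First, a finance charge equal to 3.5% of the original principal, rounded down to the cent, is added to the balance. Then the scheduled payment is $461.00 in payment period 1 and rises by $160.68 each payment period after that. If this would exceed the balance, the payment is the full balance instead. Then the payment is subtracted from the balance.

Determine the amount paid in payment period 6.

# | Opening | Interest | Payment | End bal
1 | $3,628.28 | $126.98 | $461.00 | $3,294.26
2 | $3,294.26 | $126.98 | $621.68 | $2,799.56
3 | $2,799.56 | $126.98 | $782.36 | $2,144.18
4 | $2,144.18 | $126.98 | $943.04 | $1,328.12
5 | $1,328.12 | $126.98 | $1,103.72 | $351.38
6 | $351.38 | $126.98 | $478.36 | $0.00

$478.36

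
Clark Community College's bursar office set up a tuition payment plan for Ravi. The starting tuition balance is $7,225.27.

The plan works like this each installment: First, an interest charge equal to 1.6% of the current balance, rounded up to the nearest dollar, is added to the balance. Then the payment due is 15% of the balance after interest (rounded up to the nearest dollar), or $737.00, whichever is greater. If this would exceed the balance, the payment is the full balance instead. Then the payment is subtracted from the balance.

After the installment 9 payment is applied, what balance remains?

Installment 1: opening $7,225.27; interest $116.00 → $7,341.27; payment $1,102.00; balance $6,239.27
Installment 2: opening $6,239.27; interest $100.00 → $6,339.27; payment $951.00; balance $5,388.27
Installment 3: opening $5,388.27; interest $87.00 → $5,475.27; payment $822.00; balance $4,653.27
Installment 4: opening $4,653.27; interest $75.00 → $4,728.27; payment $737.00; balance $3,991.27
Installment 5: opening $3,991.27; interest $64.00 → $4,055.27; payment $737.00; balance $3,318.27
Installment 6: opening $3,318.27; interest $54.00 → $3,372.27; payment $737.00; balance $2,635.27
Installment 7: opening $2,635.27; interest $43.00 → $2,678.27; payment $737.00; balance $1,941.27
Installment 8: opening $1,941.27; interest $32.00 → $1,973.27; payment $737.00; balance $1,236.27
Installment 9: opening $1,236.27; interest $20.00 → $1,256.27; payment $737.00; balance $519.27

$519.27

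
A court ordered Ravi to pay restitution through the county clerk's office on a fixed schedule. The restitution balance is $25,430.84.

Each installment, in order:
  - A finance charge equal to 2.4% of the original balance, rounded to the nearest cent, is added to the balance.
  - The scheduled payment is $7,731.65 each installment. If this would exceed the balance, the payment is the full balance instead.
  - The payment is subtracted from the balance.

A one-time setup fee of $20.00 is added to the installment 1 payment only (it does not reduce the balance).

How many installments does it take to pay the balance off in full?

# | Opening | Interest | Payment | Fee | End bal
1 | $25,430.84 | $610.34 | $7,731.65 | $20.00 | $18,309.53
2 | $18,309.53 | $610.34 | $7,731.65 | — | $11,188.22
3 | $11,188.22 | $610.34 | $7,731.65 | — | $4,066.91
4 | $4,066.91 | $610.34 | $4,677.25 | — | $0.00
Balance reaches $0.00 in installment 4.

4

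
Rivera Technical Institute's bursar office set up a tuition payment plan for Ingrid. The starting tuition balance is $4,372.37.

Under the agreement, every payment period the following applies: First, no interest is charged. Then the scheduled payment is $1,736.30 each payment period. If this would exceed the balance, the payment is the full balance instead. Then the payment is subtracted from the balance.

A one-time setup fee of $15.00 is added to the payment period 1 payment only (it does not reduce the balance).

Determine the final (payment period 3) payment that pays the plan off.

Payment period 1: $4,372.37 − $1,736.30 (+ $15.00 fee) → $2,636.07
Payment period 2: $2,636.07 − $1,736.30 → $899.77
Payment period 3: $899.77 − $899.77 → $0.00

$899.77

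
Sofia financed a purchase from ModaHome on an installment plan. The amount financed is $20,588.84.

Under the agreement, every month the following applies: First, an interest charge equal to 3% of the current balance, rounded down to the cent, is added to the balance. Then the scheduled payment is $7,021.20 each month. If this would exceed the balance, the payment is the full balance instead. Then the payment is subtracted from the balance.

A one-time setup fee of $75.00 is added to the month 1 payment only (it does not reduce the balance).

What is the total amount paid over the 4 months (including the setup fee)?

Month 1: $20,588.84 +$617.66 interest = $21,206.50; pay $7,021.20 (+ $75.00 fee) → $14,185.30
Month 2: $14,185.30 +$425.55 interest = $14,610.85; pay $7,021.20 → $7,589.65
Month 3: $7,589.65 +$227.68 interest = $7,817.33; pay $7,021.20 → $796.13
Month 4: $796.13 +$23.88 interest = $820.01; pay $820.01 → $0.00
Total paid: $21,958.61

$21,958.61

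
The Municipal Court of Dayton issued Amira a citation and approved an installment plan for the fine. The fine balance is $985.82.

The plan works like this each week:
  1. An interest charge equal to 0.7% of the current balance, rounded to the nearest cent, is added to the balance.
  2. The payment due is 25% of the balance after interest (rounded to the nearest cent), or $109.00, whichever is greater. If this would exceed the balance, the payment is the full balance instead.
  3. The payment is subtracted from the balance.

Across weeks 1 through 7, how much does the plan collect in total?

Week 1: $985.82 +$6.90 interest = $992.72; pay $248.18 → $744.54
Week 2: $744.54 +$5.21 interest = $749.75; pay $187.44 → $562.31
Week 3: $562.31 +$3.94 interest = $566.25; pay $141.56 → $424.69
Week 4: $424.69 +$2.97 interest = $427.66; pay $109.00 → $318.66
Week 5: $318.66 +$2.23 interest = $320.89; pay $109.00 → $211.89
Week 6: $211.89 +$1.48 interest = $213.37; pay $109.00 → $104.37
Week 7: $104.37 +$0.73 interest = $105.10; pay $105.10 → $0.00
Total paid: $1,009.28

$1,009.28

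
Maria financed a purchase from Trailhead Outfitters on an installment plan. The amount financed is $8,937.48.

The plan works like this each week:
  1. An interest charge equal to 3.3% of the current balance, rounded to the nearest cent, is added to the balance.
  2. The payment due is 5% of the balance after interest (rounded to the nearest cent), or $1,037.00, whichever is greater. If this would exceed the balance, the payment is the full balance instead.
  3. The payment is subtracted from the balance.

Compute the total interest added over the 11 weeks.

$1,754.91

Week 1: opening $8,937.48; interest $294.94 → $9,232.42; payment $1,037.00; balance $8,195.42
Week 2: opening $8,195.42; interest $270.45 → $8,465.87; payment $1,037.00; balance $7,428.87
Week 3: opening $7,428.87; interest $245.15 → $7,674.02; payment $1,037.00; balance $6,637.02
Week 4: opening $6,637.02; interest $219.02 → $6,856.04; payment $1,037.00; balance $5,819.04
Week 5: opening $5,819.04; interest $192.03 → $6,011.07; payment $1,037.00; balance $4,974.07
Week 6: opening $4,974.07; interest $164.14 → $5,138.21; payment $1,037.00; balance $4,101.21
Week 7: opening $4,101.21; interest $135.34 → $4,236.55; payment $1,037.00; balance $3,199.55
Week 8: opening $3,199.55; interest $105.59 → $3,305.14; payment $1,037.00; balance $2,268.14
Week 9: opening $2,268.14; interest $74.85 → $2,342.99; payment $1,037.00; balance $1,305.99
Week 10: opening $1,305.99; interest $43.10 → $1,349.09; payment $1,037.00; balance $312.09
Week 11: opening $312.09; interest $10.30 → $322.39; payment $322.39; balance $0.00
Total interest: $294.94 + $270.45 + $245.15 + $219.02 + $192.03 + $164.14 + $135.34 + $105.59 + $74.85 + $43.10 + $10.30 = $1,754.91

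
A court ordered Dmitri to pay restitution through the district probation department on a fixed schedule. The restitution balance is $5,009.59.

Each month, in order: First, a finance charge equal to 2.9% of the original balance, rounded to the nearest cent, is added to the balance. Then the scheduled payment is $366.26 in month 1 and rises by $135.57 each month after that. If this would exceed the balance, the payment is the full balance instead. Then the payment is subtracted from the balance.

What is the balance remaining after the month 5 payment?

Month 1: $5,009.59 +$145.28 interest = $5,154.87; pay $366.26 → $4,788.61
Month 2: $4,788.61 +$145.28 interest = $4,933.89; pay $501.83 → $4,432.06
Month 3: $4,432.06 +$145.28 interest = $4,577.34; pay $637.40 → $3,939.94
Month 4: $3,939.94 +$145.28 interest = $4,085.22; pay $772.97 → $3,312.25
Month 5: $3,312.25 +$145.28 interest = $3,457.53; pay $908.54 → $2,548.99

$2,548.99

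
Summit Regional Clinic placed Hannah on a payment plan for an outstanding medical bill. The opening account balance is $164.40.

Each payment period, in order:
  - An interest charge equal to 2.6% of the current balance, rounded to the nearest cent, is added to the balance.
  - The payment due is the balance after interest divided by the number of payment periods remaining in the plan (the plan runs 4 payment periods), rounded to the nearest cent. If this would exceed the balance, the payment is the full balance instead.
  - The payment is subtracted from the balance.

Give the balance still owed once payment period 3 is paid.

Payment period 1: $164.40 +$4.27 interest = $168.67; pay $42.17 → $126.50
Payment period 2: $126.50 +$3.29 interest = $129.79; pay $43.26 → $86.53
Payment period 3: $86.53 +$2.25 interest = $88.78; pay $44.39 → $44.39

$44.39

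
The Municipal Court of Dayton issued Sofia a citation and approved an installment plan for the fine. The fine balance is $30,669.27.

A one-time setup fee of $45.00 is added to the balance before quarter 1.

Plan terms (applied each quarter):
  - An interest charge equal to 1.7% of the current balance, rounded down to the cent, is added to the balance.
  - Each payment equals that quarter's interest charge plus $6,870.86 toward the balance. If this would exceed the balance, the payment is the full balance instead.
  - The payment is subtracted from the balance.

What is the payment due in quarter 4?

Quarter 1: opening $30,714.27; interest $522.14 → $31,236.41; payment $7,393.00; balance $23,843.41
Quarter 2: opening $23,843.41; interest $405.33 → $24,248.74; payment $7,276.19; balance $16,972.55
Quarter 3: opening $16,972.55; interest $288.53 → $17,261.08; payment $7,159.39; balance $10,101.69
Quarter 4: opening $10,101.69; interest $171.72 → $10,273.41; payment $7,042.58; balance $3,230.83

$7,042.58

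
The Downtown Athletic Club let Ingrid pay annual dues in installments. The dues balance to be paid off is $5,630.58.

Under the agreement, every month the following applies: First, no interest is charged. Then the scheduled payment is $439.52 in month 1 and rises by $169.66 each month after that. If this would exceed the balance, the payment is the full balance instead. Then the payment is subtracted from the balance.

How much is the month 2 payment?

# | Opening | Payment | End bal
1 | $5,630.58 | $439.52 | $5,191.06
2 | $5,191.06 | $609.18 | $4,581.88

$609.18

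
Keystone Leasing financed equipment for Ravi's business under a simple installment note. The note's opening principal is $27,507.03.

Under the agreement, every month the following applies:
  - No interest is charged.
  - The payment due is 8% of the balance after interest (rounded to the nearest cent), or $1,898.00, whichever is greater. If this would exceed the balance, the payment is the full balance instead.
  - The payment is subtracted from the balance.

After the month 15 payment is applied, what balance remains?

Month 1: opening $27,507.03; payment $2,200.56; balance $25,306.47
Month 2: opening $25,306.47; payment $2,024.52; balance $23,281.95
Month 3: opening $23,281.95; payment $1,898.00; balance $21,383.95
Month 4: opening $21,383.95; payment $1,898.00; balance $19,485.95
Month 5: opening $19,485.95; payment $1,898.00; balance $17,587.95
Month 6: opening $17,587.95; payment $1,898.00; balance $15,689.95
Month 7: opening $15,689.95; payment $1,898.00; balance $13,791.95
Month 8: opening $13,791.95; payment $1,898.00; balance $11,893.95
Month 9: opening $11,893.95; payment $1,898.00; balance $9,995.95
Month 10: opening $9,995.95; payment $1,898.00; balance $8,097.95
Month 11: opening $8,097.95; payment $1,898.00; balance $6,199.95
Month 12: opening $6,199.95; payment $1,898.00; balance $4,301.95
Month 13: opening $4,301.95; payment $1,898.00; balance $2,403.95
Month 14: opening $2,403.95; payment $1,898.00; balance $505.95
Month 15: opening $505.95; payment $505.95; balance $0.00

$0.00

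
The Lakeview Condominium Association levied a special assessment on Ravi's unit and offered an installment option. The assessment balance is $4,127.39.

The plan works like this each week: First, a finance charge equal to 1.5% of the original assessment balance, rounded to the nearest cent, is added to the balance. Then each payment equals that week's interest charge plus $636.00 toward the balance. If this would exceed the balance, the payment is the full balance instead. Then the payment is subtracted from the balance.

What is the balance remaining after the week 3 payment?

$2,219.39

Week 1: $4,127.39 +$61.91 interest = $4,189.30; pay $697.91 → $3,491.39
Week 2: $3,491.39 +$61.91 interest = $3,553.30; pay $697.91 → $2,855.39
Week 3: $2,855.39 +$61.91 interest = $2,917.30; pay $697.91 → $2,219.39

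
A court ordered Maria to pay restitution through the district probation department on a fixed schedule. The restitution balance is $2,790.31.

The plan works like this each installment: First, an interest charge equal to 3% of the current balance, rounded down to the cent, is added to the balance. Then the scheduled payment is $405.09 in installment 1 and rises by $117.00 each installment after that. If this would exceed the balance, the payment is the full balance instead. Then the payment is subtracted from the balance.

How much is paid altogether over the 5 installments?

Installment 1: opening $2,790.31; interest $83.70 → $2,874.01; payment $405.09; balance $2,468.92
Installment 2: opening $2,468.92; interest $74.06 → $2,542.98; payment $522.09; balance $2,020.89
Installment 3: opening $2,020.89; interest $60.62 → $2,081.51; payment $639.09; balance $1,442.42
Installment 4: opening $1,442.42; interest $43.27 → $1,485.69; payment $756.09; balance $729.60
Installment 5: opening $729.60; interest $21.88 → $751.48; payment $751.48; balance $0.00
Total paid: $3,073.84

$3,073.84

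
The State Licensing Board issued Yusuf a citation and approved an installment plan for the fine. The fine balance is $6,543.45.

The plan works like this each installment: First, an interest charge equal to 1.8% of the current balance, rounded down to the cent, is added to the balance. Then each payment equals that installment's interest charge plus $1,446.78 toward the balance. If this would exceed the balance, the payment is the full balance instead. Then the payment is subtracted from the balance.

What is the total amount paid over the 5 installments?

$6,871.92

Installment 1: opening $6,543.45; interest $117.78 → $6,661.23; payment $1,564.56; balance $5,096.67
Installment 2: opening $5,096.67; interest $91.74 → $5,188.41; payment $1,538.52; balance $3,649.89
Installment 3: opening $3,649.89; interest $65.69 → $3,715.58; payment $1,512.47; balance $2,203.11
Installment 4: opening $2,203.11; interest $39.65 → $2,242.76; payment $1,486.43; balance $756.33
Installment 5: opening $756.33; interest $13.61 → $769.94; payment $769.94; balance $0.00
Total paid: $6,871.92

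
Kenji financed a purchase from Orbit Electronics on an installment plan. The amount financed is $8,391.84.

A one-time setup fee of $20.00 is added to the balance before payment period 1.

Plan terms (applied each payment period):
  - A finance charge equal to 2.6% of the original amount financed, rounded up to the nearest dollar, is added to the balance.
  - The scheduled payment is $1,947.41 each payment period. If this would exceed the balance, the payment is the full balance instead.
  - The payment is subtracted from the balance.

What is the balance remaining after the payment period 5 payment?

$0.00

# | Opening | Interest | Payment | End bal
1 | $8,411.84 | $219.00 | $1,947.41 | $6,683.43
2 | $6,683.43 | $219.00 | $1,947.41 | $4,955.02
3 | $4,955.02 | $219.00 | $1,947.41 | $3,226.61
4 | $3,226.61 | $219.00 | $1,947.41 | $1,498.20
5 | $1,498.20 | $219.00 | $1,717.20 | $0.00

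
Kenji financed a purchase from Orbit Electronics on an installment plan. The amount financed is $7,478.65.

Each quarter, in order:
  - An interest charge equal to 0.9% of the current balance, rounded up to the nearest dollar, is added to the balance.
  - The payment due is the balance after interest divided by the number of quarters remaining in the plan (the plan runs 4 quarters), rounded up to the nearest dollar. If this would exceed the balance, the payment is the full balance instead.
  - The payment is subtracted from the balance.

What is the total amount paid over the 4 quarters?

$7,650.65

Quarter 1: $7,478.65 +$68.00 interest = $7,546.65; pay $1,887.00 → $5,659.65
Quarter 2: $5,659.65 +$51.00 interest = $5,710.65; pay $1,904.00 → $3,806.65
Quarter 3: $3,806.65 +$35.00 interest = $3,841.65; pay $1,921.00 → $1,920.65
Quarter 4: $1,920.65 +$18.00 interest = $1,938.65; pay $1,938.65 → $0.00
Total paid: $7,650.65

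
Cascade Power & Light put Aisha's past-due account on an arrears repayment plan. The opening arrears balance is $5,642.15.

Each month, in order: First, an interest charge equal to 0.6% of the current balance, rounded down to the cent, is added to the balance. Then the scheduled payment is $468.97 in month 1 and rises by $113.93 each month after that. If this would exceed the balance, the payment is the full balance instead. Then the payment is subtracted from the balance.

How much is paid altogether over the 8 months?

$5,800.38

Month 1: opening $5,642.15; interest $33.85 → $5,676.00; payment $468.97; balance $5,207.03
Month 2: opening $5,207.03; interest $31.24 → $5,238.27; payment $582.90; balance $4,655.37
Month 3: opening $4,655.37; interest $27.93 → $4,683.30; payment $696.83; balance $3,986.47
Month 4: opening $3,986.47; interest $23.91 → $4,010.38; payment $810.76; balance $3,199.62
Month 5: opening $3,199.62; interest $19.19 → $3,218.81; payment $924.69; balance $2,294.12
Month 6: opening $2,294.12; interest $13.76 → $2,307.88; payment $1,038.62; balance $1,269.26
Month 7: opening $1,269.26; interest $7.61 → $1,276.87; payment $1,152.55; balance $124.32
Month 8: opening $124.32; interest $0.74 → $125.06; payment $125.06; balance $0.00
Total paid: $5,800.38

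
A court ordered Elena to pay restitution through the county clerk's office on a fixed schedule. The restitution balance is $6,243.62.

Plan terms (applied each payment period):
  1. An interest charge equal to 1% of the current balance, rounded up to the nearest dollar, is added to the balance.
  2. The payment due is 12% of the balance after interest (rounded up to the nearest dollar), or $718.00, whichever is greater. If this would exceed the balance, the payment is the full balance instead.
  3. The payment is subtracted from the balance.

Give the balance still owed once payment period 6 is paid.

$2,172.62

Payment period 1: opening $6,243.62; interest $63.00 → $6,306.62; payment $757.00; balance $5,549.62
Payment period 2: opening $5,549.62; interest $56.00 → $5,605.62; payment $718.00; balance $4,887.62
Payment period 3: opening $4,887.62; interest $49.00 → $4,936.62; payment $718.00; balance $4,218.62
Payment period 4: opening $4,218.62; interest $43.00 → $4,261.62; payment $718.00; balance $3,543.62
Payment period 5: opening $3,543.62; interest $36.00 → $3,579.62; payment $718.00; balance $2,861.62
Payment period 6: opening $2,861.62; interest $29.00 → $2,890.62; payment $718.00; balance $2,172.62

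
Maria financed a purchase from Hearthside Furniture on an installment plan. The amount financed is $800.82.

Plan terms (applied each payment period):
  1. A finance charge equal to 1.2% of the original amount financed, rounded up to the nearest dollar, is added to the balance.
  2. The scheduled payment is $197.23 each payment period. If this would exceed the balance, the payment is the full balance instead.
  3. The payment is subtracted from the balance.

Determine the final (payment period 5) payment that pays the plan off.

$61.90

# | Opening | Interest | Payment | End bal
1 | $800.82 | $10.00 | $197.23 | $613.59
2 | $613.59 | $10.00 | $197.23 | $426.36
3 | $426.36 | $10.00 | $197.23 | $239.13
4 | $239.13 | $10.00 | $197.23 | $51.90
5 | $51.90 | $10.00 | $61.90 | $0.00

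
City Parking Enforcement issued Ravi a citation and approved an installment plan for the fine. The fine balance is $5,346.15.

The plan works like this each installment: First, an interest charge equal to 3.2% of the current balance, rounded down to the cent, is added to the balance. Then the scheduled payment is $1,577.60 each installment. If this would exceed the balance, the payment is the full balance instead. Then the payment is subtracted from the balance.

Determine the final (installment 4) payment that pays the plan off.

Installment 1: opening $5,346.15; interest $171.07 → $5,517.22; payment $1,577.60; balance $3,939.62
Installment 2: opening $3,939.62; interest $126.06 → $4,065.68; payment $1,577.60; balance $2,488.08
Installment 3: opening $2,488.08; interest $79.61 → $2,567.69; payment $1,577.60; balance $990.09
Installment 4: opening $990.09; interest $31.68 → $1,021.77; payment $1,021.77; balance $0.00

$1,021.77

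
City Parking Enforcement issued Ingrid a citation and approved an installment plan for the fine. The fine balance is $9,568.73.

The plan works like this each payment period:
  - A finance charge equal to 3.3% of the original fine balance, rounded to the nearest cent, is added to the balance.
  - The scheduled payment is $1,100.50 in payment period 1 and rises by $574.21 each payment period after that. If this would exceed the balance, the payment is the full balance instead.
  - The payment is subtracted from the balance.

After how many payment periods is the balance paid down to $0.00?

5

Payment period 1: $9,568.73 +$315.77 interest = $9,884.50; pay $1,100.50 → $8,784.00
Payment period 2: $8,784.00 +$315.77 interest = $9,099.77; pay $1,674.71 → $7,425.06
Payment period 3: $7,425.06 +$315.77 interest = $7,740.83; pay $2,248.92 → $5,491.91
Payment period 4: $5,491.91 +$315.77 interest = $5,807.68; pay $2,823.13 → $2,984.55
Payment period 5: $2,984.55 +$315.77 interest = $3,300.32; pay $3,300.32 → $0.00
Balance reaches $0.00 in payment period 5.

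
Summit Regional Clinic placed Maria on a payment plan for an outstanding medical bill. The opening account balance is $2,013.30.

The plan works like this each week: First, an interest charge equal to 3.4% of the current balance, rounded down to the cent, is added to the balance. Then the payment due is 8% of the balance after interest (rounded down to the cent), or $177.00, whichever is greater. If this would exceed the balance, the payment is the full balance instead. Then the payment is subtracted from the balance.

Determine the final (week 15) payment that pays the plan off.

$111.08

Week 1: opening $2,013.30; interest $68.45 → $2,081.75; payment $177.00; balance $1,904.75
Week 2: opening $1,904.75; interest $64.76 → $1,969.51; payment $177.00; balance $1,792.51
Week 3: opening $1,792.51; interest $60.94 → $1,853.45; payment $177.00; balance $1,676.45
Week 4: opening $1,676.45; interest $56.99 → $1,733.44; payment $177.00; balance $1,556.44
Week 5: opening $1,556.44; interest $52.91 → $1,609.35; payment $177.00; balance $1,432.35
Week 6: opening $1,432.35; interest $48.69 → $1,481.04; payment $177.00; balance $1,304.04
Week 7: opening $1,304.04; interest $44.33 → $1,348.37; payment $177.00; balance $1,171.37
Week 8: opening $1,171.37; interest $39.82 → $1,211.19; payment $177.00; balance $1,034.19
Week 9: opening $1,034.19; interest $35.16 → $1,069.35; payment $177.00; balance $892.35
Week 10: opening $892.35; interest $30.33 → $922.68; payment $177.00; balance $745.68
Week 11: opening $745.68; interest $25.35 → $771.03; payment $177.00; balance $594.03
Week 12: opening $594.03; interest $20.19 → $614.22; payment $177.00; balance $437.22
Week 13: opening $437.22; interest $14.86 → $452.08; payment $177.00; balance $275.08
Week 14: opening $275.08; interest $9.35 → $284.43; payment $177.00; balance $107.43
Week 15: opening $107.43; interest $3.65 → $111.08; payment $111.08; balance $0.00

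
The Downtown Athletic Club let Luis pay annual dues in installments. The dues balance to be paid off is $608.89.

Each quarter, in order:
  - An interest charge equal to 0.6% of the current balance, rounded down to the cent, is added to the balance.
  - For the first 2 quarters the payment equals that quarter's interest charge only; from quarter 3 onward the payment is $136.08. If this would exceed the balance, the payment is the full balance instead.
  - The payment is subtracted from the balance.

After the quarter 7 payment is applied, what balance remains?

$0.00

Quarter 1: opening $608.89; interest $3.65 → $612.54; payment $3.65; balance $608.89
Quarter 2: opening $608.89; interest $3.65 → $612.54; payment $3.65; balance $608.89
Quarter 3: opening $608.89; interest $3.65 → $612.54; payment $136.08; balance $476.46
Quarter 4: opening $476.46; interest $2.85 → $479.31; payment $136.08; balance $343.23
Quarter 5: opening $343.23; interest $2.05 → $345.28; payment $136.08; balance $209.20
Quarter 6: opening $209.20; interest $1.25 → $210.45; payment $136.08; balance $74.37
Quarter 7: opening $74.37; interest $0.44 → $74.81; payment $74.81; balance $0.00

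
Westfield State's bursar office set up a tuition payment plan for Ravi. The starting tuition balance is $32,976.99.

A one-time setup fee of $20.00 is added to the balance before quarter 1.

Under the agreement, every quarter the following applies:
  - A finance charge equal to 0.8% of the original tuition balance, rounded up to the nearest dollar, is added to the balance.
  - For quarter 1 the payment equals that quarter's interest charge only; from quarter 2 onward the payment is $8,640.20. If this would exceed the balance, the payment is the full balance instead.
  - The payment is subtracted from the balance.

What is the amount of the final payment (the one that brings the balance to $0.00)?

Quarter 1: opening $32,996.99; interest $264.00 → $33,260.99; payment $264.00; balance $32,996.99
Quarter 2: opening $32,996.99; interest $264.00 → $33,260.99; payment $8,640.20; balance $24,620.79
Quarter 3: opening $24,620.79; interest $264.00 → $24,884.79; payment $8,640.20; balance $16,244.59
Quarter 4: opening $16,244.59; interest $264.00 → $16,508.59; payment $8,640.20; balance $7,868.39
Quarter 5: opening $7,868.39; interest $264.00 → $8,132.39; payment $8,132.39; balance $0.00

$8,132.39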